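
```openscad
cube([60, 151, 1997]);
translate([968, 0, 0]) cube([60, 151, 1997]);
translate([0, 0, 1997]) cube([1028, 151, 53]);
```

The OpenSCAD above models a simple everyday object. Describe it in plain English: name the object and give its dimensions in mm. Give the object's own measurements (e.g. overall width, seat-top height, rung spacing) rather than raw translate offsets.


A door frame. The clear opening is 908 mm wide and 1997 mm high. Two 60 mm wide jambs, 151 mm deep, stand either side of the opening from the floor to the top of the opening. A 53 mm thick head sits across the top of both jambs, spanning the full outside width of the frame.


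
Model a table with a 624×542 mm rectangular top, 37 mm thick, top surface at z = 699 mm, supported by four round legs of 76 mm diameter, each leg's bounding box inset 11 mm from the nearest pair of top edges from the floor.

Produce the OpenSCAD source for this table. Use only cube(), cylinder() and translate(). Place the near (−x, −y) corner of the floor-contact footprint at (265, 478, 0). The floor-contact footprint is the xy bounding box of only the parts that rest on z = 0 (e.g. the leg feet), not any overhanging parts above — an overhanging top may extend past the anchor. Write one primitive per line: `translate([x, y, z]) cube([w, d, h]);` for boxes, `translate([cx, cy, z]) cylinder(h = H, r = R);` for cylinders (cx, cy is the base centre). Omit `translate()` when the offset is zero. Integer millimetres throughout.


translate([254, 467, 662]) cube([624, 542, 37]);
translate([303, 516, 0]) cylinder(h = 662, r = 38);
translate([829, 516, 0]) cylinder(h = 662, r = 38);
translate([303, 960, 0]) cylinder(h = 662, r = 38);
translate([829, 960, 0]) cylinder(h = 662, r = 38);


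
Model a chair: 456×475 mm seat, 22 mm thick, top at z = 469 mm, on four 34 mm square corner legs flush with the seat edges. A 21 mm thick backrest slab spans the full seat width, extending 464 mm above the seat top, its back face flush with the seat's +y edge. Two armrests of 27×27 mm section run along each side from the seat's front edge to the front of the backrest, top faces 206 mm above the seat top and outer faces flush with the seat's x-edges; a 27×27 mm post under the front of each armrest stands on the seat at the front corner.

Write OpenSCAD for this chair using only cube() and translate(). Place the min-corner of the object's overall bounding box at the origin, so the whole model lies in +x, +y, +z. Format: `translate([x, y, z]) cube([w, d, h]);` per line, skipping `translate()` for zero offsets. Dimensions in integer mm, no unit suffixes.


translate([0, 0, 447]) cube([456, 475, 22]);
cube([34, 34, 447]);
translate([422, 0, 0]) cube([34, 34, 447]);
translate([0, 441, 0]) cube([34, 34, 447]);
translate([422, 441, 0]) cube([34, 34, 447]);
translate([0, 454, 469]) cube([456, 21, 464]);
translate([0, 0, 648]) cube([27, 454, 27]);
translate([429, 0, 648]) cube([27, 454, 27]);
translate([0, 0, 469]) cube([27, 27, 179]);
translate([429, 0, 469]) cube([27, 27, 179]);


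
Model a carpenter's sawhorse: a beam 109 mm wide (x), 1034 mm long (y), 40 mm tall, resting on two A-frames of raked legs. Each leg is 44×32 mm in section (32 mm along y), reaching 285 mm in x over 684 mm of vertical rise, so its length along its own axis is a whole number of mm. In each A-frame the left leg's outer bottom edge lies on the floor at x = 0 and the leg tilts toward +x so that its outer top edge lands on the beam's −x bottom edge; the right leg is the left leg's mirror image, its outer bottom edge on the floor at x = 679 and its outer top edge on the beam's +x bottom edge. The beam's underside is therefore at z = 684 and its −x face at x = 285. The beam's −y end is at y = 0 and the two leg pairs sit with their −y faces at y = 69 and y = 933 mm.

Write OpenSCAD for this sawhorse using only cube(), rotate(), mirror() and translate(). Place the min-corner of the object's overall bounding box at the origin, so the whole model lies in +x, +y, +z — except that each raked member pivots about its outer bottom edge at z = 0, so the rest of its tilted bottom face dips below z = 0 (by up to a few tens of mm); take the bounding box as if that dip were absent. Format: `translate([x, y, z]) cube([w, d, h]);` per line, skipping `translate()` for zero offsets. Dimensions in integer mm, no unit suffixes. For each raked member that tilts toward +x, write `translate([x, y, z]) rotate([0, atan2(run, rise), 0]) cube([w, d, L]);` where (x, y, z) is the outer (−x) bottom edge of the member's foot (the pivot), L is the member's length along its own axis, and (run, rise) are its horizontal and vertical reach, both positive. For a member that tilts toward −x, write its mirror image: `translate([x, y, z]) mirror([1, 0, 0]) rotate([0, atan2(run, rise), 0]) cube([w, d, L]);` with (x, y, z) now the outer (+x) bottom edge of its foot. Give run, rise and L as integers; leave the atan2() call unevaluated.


translate([285, 0, 684]) cube([109, 1034, 40]);
translate([0, 69, 0]) rotate([0, atan2(285, 684), 0]) cube([44, 32, 741]);
translate([679, 69, 0]) mirror([1, 0, 0]) rotate([0, atan2(285, 684), 0]) cube([44, 32, 741]);
translate([0, 933, 0]) rotate([0, atan2(285, 684), 0]) cube([44, 32, 741]);
translate([679, 933, 0]) mirror([1, 0, 0]) rotate([0, atan2(285, 684), 0]) cube([44, 32, 741]);


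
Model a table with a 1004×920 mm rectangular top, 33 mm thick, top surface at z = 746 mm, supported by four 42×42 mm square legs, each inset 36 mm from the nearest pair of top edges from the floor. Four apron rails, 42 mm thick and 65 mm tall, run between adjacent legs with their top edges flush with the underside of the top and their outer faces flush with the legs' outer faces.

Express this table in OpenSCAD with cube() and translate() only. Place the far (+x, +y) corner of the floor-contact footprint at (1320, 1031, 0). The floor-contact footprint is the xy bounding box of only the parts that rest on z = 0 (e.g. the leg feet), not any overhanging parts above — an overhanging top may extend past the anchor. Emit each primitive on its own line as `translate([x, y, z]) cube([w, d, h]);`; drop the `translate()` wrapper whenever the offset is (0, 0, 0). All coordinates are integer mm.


// leg_h = 746 - 33 = 713
// apron z = 713 - 65 = 648
translate([352, 147, 713]) cube([1004, 920, 33]);
translate([388, 183, 0]) cube([42, 42, 713]);
translate([1278, 183, 0]) cube([42, 42, 713]);
translate([388, 989, 0]) cube([42, 42, 713]);
translate([1278, 989, 0]) cube([42, 42, 713]);
translate([430, 183, 648]) cube([848, 42, 65]);
translate([430, 989, 648]) cube([848, 42, 65]);
translate([388, 225, 648]) cube([42, 764, 65]);
translate([1278, 225, 648]) cube([42, 764, 65]);


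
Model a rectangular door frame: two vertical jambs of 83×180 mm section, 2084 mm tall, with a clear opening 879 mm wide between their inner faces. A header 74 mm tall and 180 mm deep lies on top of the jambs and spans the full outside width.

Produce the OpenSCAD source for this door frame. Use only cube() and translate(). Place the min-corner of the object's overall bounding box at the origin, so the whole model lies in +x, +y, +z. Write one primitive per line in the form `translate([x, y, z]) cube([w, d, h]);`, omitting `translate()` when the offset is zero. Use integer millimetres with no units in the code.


cube([83, 180, 2084]);
translate([962, 0, 0]) cube([83, 180, 2084]);
translate([0, 0, 2084]) cube([1045, 180, 74]);


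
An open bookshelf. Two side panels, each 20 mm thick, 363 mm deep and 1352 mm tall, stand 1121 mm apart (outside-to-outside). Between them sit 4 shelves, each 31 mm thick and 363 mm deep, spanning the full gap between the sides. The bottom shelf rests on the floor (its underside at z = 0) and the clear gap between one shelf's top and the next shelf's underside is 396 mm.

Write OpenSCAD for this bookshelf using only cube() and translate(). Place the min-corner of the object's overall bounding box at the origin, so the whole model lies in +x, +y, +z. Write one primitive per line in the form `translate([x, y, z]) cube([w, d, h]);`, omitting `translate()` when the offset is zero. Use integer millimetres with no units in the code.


cube([20, 363, 1352]);
translate([1101, 0, 0]) cube([20, 363, 1352]);
translate([20, 0, 0]) cube([1081, 363, 31]);
translate([20, 0, 427]) cube([1081, 363, 31]);
translate([20, 0, 854]) cube([1081, 363, 31]);
translate([20, 0, 1281]) cube([1081, 363, 31]);


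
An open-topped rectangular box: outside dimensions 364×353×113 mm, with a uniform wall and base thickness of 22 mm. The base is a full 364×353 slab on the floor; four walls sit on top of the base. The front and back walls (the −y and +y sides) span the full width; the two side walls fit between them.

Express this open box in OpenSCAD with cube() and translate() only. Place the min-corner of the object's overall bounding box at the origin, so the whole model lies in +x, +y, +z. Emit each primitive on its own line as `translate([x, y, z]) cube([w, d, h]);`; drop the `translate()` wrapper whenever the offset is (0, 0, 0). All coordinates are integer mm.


cube([364, 353, 22]);
translate([0, 0, 22]) cube([364, 22, 91]);
translate([0, 331, 22]) cube([364, 22, 91]);
translate([0, 22, 22]) cube([22, 309, 91]);
translate([342, 22, 22]) cube([22, 309, 91]);


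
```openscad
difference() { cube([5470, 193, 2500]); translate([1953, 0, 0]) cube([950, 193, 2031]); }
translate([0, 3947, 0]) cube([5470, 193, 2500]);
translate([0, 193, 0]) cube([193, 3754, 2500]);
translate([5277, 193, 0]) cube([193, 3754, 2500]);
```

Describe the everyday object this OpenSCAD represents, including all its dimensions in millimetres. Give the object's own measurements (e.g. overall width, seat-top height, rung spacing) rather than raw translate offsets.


A single room: four walls, each 2500 mm tall and 193 mm thick, enclosing an outside footprint 5470×4140 mm (x × y), no floor or roof. The front and back walls (−y and +y sides) run the full x-width; the side walls fit between their inner faces. A door opening 950 mm wide and 2031 mm tall is cut through the front wall from the floor up, its −x edge 1953 mm from the wall's −x end.


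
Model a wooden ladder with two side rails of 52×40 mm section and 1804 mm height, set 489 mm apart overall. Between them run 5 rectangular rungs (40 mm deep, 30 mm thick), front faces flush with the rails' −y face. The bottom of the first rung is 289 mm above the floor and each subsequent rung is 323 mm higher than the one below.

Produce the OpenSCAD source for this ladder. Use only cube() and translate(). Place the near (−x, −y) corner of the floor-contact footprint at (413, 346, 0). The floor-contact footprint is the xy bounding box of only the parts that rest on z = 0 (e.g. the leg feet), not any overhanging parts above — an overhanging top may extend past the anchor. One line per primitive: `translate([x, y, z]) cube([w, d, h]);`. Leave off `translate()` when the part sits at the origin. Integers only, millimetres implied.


translate([413, 346, 0]) cube([52, 40, 1804]);
translate([850, 346, 0]) cube([52, 40, 1804]);
translate([465, 346, 289]) cube([385, 40, 30]);
translate([465, 346, 612]) cube([385, 40, 30]);
translate([465, 346, 935]) cube([385, 40, 30]);
translate([465, 346, 1258]) cube([385, 40, 30]);
translate([465, 346, 1581]) cube([385, 40, 30]);


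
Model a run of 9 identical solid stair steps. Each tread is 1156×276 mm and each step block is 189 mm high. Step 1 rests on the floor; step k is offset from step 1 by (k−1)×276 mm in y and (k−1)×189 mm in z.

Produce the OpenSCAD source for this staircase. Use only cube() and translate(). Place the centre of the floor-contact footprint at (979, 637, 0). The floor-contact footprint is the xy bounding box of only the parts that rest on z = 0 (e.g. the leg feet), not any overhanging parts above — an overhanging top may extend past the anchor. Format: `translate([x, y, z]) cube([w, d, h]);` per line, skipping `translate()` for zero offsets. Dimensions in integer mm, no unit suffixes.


translate([401, 499, 0]) cube([1156, 276, 189]);
translate([401, 775, 189]) cube([1156, 276, 189]);
translate([401, 1051, 378]) cube([1156, 276, 189]);
translate([401, 1327, 567]) cube([1156, 276, 189]);
translate([401, 1603, 756]) cube([1156, 276, 189]);
translate([401, 1879, 945]) cube([1156, 276, 189]);
translate([401, 2155, 1134]) cube([1156, 276, 189]);
translate([401, 2431, 1323]) cube([1156, 276, 189]);
translate([401, 2707, 1512]) cube([1156, 276, 189]);


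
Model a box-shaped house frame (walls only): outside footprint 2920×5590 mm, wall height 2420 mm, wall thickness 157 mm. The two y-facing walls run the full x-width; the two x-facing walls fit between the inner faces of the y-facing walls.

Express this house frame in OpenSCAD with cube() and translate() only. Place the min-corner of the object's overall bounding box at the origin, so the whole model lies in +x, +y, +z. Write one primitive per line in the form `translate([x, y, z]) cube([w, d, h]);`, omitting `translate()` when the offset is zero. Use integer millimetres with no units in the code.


cube([2920, 157, 2420]);
translate([0, 5433, 0]) cube([2920, 157, 2420]);
translate([0, 157, 0]) cube([157, 5276, 2420]);
translate([2763, 157, 0]) cube([157, 5276, 2420]);


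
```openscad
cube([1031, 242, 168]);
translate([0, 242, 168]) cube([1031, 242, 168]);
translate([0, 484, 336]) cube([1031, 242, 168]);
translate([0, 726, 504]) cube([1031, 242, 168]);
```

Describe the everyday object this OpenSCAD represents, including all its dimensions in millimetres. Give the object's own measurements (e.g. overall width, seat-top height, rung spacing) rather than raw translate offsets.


A straight staircase of 4 solid steps. Each step is 1031 mm wide (x), 242 mm deep (y, the going) and 168 mm tall (the rise). The first step rests on the floor; each subsequent step sits one going further in +y and one rise higher in +z, directly behind and above the previous step with no overlap.


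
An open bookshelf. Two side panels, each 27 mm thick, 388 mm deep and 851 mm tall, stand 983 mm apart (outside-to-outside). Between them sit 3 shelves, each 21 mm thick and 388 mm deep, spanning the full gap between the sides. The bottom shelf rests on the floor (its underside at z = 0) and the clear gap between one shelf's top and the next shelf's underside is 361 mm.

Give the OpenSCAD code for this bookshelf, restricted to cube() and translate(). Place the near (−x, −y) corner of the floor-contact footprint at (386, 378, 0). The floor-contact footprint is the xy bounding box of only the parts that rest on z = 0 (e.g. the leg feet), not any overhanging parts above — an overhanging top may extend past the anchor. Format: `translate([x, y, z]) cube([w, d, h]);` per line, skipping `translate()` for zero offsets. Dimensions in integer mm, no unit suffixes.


translate([386, 378, 0]) cube([27, 388, 851]);
translate([1342, 378, 0]) cube([27, 388, 851]);
translate([413, 378, 0]) cube([929, 388, 21]);
translate([413, 378, 382]) cube([929, 388, 21]);
translate([413, 378, 764]) cube([929, 388, 21]);


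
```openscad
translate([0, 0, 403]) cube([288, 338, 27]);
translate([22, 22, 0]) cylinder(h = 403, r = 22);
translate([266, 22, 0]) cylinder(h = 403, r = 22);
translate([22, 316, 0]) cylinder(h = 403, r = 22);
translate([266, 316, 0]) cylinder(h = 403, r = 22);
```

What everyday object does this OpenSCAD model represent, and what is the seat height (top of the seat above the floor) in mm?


A stool. The seat height is 430 mm.

A 288×338×27 slab at z = 403 on four corner cylinders — a stool. The seat top is 403 + 27 = 430 mm.


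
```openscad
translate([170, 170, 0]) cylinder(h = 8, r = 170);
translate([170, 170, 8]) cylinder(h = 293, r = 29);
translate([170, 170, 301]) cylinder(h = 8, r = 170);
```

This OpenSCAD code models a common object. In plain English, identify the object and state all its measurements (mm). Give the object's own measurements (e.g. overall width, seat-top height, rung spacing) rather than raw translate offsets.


A spool: two coaxial disc flanges of radius 170 mm and thickness 8 mm, joined by a core cylinder of radius 29 mm and height 293 mm. The lower flange rests on z = 0 and the three cylinders share a vertical axis.


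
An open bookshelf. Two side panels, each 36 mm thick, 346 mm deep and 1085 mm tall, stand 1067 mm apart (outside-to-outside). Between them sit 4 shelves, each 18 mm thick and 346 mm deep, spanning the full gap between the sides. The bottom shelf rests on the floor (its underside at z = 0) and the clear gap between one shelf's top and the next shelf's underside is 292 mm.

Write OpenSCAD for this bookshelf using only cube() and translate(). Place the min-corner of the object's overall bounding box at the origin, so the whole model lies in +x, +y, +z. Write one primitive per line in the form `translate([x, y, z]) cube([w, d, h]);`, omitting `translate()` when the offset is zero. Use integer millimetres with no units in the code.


cube([36, 346, 1085]);
translate([1031, 0, 0]) cube([36, 346, 1085]);
translate([36, 0, 0]) cube([995, 346, 18]);
translate([36, 0, 310]) cube([995, 346, 18]);
translate([36, 0, 620]) cube([995, 346, 18]);
translate([36, 0, 930]) cube([995, 346, 18]);


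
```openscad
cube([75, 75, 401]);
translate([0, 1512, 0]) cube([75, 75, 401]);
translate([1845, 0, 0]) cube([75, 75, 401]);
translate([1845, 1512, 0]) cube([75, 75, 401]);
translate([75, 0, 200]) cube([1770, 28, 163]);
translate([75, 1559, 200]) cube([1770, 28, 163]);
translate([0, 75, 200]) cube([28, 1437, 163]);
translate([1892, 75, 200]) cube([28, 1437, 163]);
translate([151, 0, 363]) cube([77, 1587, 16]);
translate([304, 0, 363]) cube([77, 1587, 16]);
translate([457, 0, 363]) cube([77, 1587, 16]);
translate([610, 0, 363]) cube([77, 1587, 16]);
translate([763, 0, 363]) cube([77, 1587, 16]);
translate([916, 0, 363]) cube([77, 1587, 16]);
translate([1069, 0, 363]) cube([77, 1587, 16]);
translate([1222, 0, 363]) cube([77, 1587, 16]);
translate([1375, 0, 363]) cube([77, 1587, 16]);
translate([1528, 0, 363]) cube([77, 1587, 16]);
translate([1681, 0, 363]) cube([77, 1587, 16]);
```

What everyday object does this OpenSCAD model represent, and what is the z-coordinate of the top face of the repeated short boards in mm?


A bed frame. The slat-top height is 379 mm.

Four posts, four rails, and a row of slats — a bed frame. Slats sit on the rails at z = 200 + 163 = 363; with slat thickness 16, the top is 379 mm.


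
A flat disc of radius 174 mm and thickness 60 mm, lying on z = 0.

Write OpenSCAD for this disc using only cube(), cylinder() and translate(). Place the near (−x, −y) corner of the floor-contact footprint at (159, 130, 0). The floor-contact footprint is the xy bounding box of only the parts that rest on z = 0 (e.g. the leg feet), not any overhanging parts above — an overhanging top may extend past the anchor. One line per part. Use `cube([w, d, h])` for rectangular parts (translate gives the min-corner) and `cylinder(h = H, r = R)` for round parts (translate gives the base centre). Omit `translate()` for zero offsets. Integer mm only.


translate([333, 304, 0]) cylinder(h = 60, r = 174);


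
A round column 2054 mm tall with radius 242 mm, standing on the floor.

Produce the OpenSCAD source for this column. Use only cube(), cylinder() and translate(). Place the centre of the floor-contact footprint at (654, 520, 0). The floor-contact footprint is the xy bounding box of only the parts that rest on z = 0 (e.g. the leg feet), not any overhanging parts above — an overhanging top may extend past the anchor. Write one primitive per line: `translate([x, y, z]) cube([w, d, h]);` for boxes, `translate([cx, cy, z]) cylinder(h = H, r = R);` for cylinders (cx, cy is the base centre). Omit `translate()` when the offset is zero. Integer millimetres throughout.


translate([654, 520, 0]) cylinder(h = 2054, r = 242);


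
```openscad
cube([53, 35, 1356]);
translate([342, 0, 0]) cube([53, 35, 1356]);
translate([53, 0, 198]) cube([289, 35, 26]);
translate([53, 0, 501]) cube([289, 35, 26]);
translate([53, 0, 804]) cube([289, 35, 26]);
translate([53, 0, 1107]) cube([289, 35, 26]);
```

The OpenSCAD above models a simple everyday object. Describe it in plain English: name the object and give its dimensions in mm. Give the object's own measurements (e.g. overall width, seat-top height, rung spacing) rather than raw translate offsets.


A straight ladder. Two 53×35 mm vertical rails, 1356 mm tall, stand 395 mm apart (outside-to-outside) with their front faces coplanar on the −y side. 4 rungs, each 35 mm deep and 26 mm tall, span between the inner faces of the rails, front faces flush with the rails. The lowest rung's underside is at z = 198 mm and rungs are spaced 303 mm apart (underside to underside).


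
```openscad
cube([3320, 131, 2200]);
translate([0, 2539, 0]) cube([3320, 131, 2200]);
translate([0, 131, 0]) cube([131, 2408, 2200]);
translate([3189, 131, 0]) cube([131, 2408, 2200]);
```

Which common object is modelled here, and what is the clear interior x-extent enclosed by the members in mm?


A house (or room) frame. The interior width is 3058 mm.

Four 2200 mm walls enclosing a rectangle with no floor or roof — a room or house frame. Outside width is 3320 mm and wall thickness is 131 mm, so the interior width is 3320 − 2 × 131 = 3058 mm.


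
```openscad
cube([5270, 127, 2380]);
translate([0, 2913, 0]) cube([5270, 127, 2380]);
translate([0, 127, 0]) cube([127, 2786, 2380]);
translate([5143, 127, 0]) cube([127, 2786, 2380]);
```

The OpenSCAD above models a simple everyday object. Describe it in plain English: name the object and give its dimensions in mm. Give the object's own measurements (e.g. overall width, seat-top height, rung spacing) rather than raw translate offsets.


The wall frame of a small rectangular building: four walls, each 2380 mm tall and 127 mm thick, enclosing a footprint 5270 mm (x) by 3040 mm (y) outside-to-outside, with no floor or roof. The front and back walls (the −y and +y sides) span the full width; the two side walls fit between them.


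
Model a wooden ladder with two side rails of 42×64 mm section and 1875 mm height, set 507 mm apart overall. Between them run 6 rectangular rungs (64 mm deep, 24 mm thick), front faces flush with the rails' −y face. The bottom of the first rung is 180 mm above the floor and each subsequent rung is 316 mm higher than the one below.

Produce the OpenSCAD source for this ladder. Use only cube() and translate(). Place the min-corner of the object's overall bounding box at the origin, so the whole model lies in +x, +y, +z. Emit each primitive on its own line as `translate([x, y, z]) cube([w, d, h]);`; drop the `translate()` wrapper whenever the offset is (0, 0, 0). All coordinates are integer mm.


cube([42, 64, 1875]);
translate([465, 0, 0]) cube([42, 64, 1875]);
translate([42, 0, 180]) cube([423, 64, 24]);
translate([42, 0, 496]) cube([423, 64, 24]);
translate([42, 0, 812]) cube([423, 64, 24]);
translate([42, 0, 1128]) cube([423, 64, 24]);
translate([42, 0, 1444]) cube([423, 64, 24]);
translate([42, 0, 1760]) cube([423, 64, 24]);


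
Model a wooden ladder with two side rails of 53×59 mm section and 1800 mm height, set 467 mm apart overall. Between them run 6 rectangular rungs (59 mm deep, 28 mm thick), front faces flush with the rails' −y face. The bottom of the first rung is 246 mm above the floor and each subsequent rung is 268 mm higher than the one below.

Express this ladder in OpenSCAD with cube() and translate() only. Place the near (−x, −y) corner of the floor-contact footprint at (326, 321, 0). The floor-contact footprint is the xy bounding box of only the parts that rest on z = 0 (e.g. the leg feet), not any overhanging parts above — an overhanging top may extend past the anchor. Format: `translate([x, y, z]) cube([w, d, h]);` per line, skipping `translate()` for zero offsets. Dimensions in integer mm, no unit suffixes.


// rung span = 467 - 2*53 = 361
// rung[k] z = 246 + k*268
translate([326, 321, 0]) cube([53, 59, 1800]);
translate([740, 321, 0]) cube([53, 59, 1800]);
translate([379, 321, 246]) cube([361, 59, 28]);
translate([379, 321, 514]) cube([361, 59, 28]);
translate([379, 321, 782]) cube([361, 59, 28]);
translate([379, 321, 1050]) cube([361, 59, 28]);
translate([379, 321, 1318]) cube([361, 59, 28]);
translate([379, 321, 1586]) cube([361, 59, 28]);


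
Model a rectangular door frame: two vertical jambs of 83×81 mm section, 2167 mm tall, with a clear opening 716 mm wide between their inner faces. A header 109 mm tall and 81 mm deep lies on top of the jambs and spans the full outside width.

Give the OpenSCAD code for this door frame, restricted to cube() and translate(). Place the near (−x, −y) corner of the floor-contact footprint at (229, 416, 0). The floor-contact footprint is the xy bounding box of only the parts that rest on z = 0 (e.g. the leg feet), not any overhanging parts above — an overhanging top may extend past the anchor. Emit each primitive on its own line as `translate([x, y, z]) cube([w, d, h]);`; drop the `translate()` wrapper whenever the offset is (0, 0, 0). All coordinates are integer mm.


translate([229, 416, 0]) cube([83, 81, 2167]);
translate([1028, 416, 0]) cube([83, 81, 2167]);
translate([229, 416, 2167]) cube([882, 81, 109]);


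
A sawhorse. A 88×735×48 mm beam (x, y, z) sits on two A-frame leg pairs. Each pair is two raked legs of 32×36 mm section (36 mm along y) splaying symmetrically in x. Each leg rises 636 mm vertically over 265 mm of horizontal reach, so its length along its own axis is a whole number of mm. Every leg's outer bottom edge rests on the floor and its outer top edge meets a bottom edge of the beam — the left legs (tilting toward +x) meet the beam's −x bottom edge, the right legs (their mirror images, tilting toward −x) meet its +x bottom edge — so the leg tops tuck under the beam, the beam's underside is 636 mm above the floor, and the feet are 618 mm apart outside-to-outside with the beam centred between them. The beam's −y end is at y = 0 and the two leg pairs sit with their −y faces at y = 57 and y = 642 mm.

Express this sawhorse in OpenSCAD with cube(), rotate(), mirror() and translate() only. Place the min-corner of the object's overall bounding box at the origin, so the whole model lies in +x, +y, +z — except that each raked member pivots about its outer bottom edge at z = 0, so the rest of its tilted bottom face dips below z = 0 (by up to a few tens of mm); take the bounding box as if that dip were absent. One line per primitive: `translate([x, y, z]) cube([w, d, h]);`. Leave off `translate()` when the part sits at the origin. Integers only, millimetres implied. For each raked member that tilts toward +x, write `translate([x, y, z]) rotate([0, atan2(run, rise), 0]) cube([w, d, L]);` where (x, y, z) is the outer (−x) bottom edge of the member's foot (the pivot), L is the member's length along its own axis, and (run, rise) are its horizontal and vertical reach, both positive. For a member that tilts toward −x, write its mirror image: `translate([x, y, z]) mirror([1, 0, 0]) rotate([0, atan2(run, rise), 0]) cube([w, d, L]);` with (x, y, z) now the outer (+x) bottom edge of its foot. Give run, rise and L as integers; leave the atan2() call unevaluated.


translate([265, 0, 636]) cube([88, 735, 48]);
translate([0, 57, 0]) rotate([0, atan2(265, 636), 0]) cube([32, 36, 689]);
translate([618, 57, 0]) mirror([1, 0, 0]) rotate([0, atan2(265, 636), 0]) cube([32, 36, 689]);
translate([0, 642, 0]) rotate([0, atan2(265, 636), 0]) cube([32, 36, 689]);
translate([618, 642, 0]) mirror([1, 0, 0]) rotate([0, atan2(265, 636), 0]) cube([32, 36, 689]);


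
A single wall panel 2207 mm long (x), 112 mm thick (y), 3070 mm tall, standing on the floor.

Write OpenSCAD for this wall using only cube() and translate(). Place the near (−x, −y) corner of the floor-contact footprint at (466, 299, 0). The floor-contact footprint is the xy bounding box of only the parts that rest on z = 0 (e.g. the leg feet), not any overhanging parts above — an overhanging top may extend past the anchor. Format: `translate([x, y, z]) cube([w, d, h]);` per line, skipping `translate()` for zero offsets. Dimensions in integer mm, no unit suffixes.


translate([466, 299, 0]) cube([2207, 112, 3070]);


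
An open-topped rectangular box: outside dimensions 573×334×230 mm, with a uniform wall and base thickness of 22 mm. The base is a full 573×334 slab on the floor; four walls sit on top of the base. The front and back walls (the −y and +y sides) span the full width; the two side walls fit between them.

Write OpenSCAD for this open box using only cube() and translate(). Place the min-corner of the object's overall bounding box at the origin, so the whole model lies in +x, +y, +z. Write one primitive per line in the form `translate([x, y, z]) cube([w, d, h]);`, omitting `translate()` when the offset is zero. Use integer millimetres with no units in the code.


cube([573, 334, 22]);
translate([0, 0, 22]) cube([573, 22, 208]);
translate([0, 312, 22]) cube([573, 22, 208]);
translate([0, 22, 22]) cube([22, 290, 208]);
translate([551, 22, 22]) cube([22, 290, 208]);


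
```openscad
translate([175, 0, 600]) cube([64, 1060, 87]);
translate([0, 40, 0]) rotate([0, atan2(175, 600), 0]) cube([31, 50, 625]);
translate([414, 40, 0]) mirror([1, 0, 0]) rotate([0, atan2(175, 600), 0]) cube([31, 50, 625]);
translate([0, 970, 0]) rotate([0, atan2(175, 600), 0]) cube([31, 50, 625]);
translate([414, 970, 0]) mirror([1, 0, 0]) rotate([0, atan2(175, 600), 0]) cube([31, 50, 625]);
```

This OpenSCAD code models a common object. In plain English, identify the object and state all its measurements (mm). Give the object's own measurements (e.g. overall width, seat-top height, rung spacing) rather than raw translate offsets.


A sawhorse. A 64×1060×87 mm beam (x, y, z) sits on two A-frame leg pairs. Each pair is two raked legs of 31×50 mm section (50 mm along y) splaying symmetrically in x. Each leg rises 600 mm vertically over 175 mm of horizontal reach and is 625 mm long along its own axis. Every leg's outer bottom edge rests on the floor and its outer top edge meets a bottom edge of the beam — the left legs (tilting toward +x) meet the beam's −x bottom edge, the right legs (their mirror images, tilting toward −x) meet its +x bottom edge — so the leg tops tuck under the beam, the beam's underside is 600 mm above the floor, and the feet are 414 mm apart outside-to-outside with the beam centred between them. The two leg pairs are set in 40 mm from either end of the beam.


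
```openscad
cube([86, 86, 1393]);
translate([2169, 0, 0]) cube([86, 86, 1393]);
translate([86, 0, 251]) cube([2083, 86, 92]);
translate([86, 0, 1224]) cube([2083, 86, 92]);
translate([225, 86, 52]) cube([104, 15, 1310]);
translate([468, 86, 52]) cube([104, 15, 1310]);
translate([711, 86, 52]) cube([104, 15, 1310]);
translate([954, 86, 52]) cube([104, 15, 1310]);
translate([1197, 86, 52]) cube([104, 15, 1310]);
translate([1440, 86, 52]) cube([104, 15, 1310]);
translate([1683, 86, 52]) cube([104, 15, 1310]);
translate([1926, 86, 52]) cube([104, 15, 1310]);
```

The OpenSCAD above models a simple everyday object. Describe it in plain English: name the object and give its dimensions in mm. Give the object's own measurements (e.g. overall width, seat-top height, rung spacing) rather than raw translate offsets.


A fence section. Two 86×86 mm posts, 1393 mm tall, stand on the floor with a clear span of 2083 mm between their inner faces. Two horizontal rails of 86×92 mm section span the gap between the posts with their undersides at z = 251 mm and z = 1224 mm, flush with the posts' −y face. 8 pickets, each 104 mm wide, 15 mm thick and 1310 mm tall, are fixed to the +y face of the rails with their bottoms at z = 52 mm, spaced across the span with a 139 mm gap after the −x post and between neighbouring pickets and before the +x post.


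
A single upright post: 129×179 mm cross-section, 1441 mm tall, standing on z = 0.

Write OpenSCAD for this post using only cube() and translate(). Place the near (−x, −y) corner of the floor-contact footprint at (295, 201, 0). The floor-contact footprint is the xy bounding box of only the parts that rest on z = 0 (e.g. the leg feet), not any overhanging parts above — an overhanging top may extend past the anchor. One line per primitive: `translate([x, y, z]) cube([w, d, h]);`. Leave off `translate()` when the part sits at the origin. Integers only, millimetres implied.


translate([295, 201, 0]) cube([129, 179, 1441]);


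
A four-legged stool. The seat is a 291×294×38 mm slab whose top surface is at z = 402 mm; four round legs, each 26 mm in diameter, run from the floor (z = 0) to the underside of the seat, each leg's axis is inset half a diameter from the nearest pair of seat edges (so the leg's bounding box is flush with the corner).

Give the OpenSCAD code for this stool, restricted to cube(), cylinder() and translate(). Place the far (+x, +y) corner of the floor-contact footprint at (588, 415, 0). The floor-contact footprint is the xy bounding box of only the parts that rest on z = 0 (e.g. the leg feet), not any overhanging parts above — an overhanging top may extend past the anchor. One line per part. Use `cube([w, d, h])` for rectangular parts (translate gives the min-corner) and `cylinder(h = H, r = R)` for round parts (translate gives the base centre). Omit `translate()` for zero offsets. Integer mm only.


// leg_h = 402 - 38 = 364
translate([297, 121, 364]) cube([291, 294, 38]);
translate([310, 134, 0]) cylinder(h = 364, r = 13);
translate([575, 134, 0]) cylinder(h = 364, r = 13);
translate([310, 402, 0]) cylinder(h = 364, r = 13);
translate([575, 402, 0]) cylinder(h = 364, r = 13);


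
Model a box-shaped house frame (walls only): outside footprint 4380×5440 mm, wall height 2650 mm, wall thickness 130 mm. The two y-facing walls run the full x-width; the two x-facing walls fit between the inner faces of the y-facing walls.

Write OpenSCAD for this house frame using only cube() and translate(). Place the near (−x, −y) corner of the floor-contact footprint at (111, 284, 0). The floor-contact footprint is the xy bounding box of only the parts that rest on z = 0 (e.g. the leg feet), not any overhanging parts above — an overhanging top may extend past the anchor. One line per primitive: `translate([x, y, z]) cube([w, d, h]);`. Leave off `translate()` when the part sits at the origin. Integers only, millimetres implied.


translate([111, 284, 0]) cube([4380, 130, 2650]);
translate([111, 5594, 0]) cube([4380, 130, 2650]);
translate([111, 414, 0]) cube([130, 5180, 2650]);
translate([4361, 414, 0]) cube([130, 5180, 2650]);


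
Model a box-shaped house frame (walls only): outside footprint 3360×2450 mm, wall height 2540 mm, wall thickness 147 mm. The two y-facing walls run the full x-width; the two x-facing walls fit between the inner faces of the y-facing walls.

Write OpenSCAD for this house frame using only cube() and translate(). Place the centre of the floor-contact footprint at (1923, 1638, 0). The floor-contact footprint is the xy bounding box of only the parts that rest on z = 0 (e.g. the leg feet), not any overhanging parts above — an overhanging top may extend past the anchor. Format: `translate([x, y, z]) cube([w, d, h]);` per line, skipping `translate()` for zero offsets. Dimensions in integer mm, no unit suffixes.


translate([243, 413, 0]) cube([3360, 147, 2540]);
translate([243, 2716, 0]) cube([3360, 147, 2540]);
translate([243, 560, 0]) cube([147, 2156, 2540]);
translate([3456, 560, 0]) cube([147, 2156, 2540]);


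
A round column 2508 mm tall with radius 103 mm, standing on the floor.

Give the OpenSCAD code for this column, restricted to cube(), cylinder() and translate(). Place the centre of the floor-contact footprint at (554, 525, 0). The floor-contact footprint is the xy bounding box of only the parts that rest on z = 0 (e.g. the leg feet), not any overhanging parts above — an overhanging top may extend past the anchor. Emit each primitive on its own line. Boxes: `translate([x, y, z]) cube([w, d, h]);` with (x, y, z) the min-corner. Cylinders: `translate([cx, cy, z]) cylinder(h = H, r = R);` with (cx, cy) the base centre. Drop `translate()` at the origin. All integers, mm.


translate([554, 525, 0]) cylinder(h = 2508, r = 103);


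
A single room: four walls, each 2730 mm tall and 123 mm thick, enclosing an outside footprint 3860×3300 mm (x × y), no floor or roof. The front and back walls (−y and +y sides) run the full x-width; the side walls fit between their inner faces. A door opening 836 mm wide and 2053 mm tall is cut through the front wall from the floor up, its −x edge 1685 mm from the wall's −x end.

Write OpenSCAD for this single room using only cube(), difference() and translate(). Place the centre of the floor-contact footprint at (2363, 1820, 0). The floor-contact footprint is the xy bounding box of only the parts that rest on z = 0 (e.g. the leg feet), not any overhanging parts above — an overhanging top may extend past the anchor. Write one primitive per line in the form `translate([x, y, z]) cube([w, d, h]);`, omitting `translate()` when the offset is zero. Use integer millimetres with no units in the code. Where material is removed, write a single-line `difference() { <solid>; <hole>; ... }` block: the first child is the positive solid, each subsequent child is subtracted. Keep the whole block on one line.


difference() { translate([433, 170, 0]) cube([3860, 123, 2730]); translate([2118, 170, 0]) cube([836, 123, 2053]); }
translate([433, 3347, 0]) cube([3860, 123, 2730]);
translate([433, 293, 0]) cube([123, 3054, 2730]);
translate([4170, 293, 0]) cube([123, 3054, 2730]);


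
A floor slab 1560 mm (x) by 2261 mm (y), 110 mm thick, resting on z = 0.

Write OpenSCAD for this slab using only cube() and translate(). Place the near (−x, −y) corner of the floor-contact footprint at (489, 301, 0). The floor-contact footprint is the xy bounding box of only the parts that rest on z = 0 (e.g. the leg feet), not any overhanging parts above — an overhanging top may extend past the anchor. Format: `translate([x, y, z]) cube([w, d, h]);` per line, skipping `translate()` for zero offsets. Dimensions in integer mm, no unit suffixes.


translate([489, 301, 0]) cube([1560, 2261, 110]);


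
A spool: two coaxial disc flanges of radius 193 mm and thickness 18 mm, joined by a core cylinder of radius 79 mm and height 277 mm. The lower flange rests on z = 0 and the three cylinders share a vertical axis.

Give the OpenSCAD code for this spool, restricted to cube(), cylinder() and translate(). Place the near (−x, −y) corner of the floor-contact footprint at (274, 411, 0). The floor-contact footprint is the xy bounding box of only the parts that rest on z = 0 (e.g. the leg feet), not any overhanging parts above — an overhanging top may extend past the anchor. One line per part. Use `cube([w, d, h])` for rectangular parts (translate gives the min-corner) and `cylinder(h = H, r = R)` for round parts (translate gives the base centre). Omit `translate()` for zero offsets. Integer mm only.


translate([467, 604, 0]) cylinder(h = 18, r = 193);
translate([467, 604, 18]) cylinder(h = 277, r = 79);
translate([467, 604, 295]) cylinder(h = 18, r = 193);


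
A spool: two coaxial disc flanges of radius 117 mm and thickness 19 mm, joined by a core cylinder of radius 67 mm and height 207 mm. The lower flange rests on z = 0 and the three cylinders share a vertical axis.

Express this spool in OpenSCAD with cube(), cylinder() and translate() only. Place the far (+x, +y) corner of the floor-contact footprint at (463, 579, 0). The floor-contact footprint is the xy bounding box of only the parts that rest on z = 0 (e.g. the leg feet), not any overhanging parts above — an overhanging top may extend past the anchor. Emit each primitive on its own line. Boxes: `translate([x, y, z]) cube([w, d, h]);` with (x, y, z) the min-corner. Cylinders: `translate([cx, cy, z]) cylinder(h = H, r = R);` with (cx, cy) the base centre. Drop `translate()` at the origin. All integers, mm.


translate([346, 462, 0]) cylinder(h = 19, r = 117);
translate([346, 462, 19]) cylinder(h = 207, r = 67);
translate([346, 462, 226]) cylinder(h = 19, r = 117);
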